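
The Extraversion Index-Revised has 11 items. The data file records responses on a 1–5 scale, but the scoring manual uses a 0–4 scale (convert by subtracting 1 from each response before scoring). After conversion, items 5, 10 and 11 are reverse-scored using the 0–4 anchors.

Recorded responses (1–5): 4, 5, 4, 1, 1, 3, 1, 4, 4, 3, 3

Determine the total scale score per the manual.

Convert to 0–4: 3, 4, 3, 0, 0, 2, 0, 3, 3, 2, 2
Reverse-coded (reverse-coded value = 4 − response):
  item 5: 4 − 0 = 4
  item 10: 4 − 2 = 2
  item 11: 4 − 2 = 2
Scored: 3, 4, 3, 0, 4, 2, 0, 3, 3, 2, 2
Total = 26

26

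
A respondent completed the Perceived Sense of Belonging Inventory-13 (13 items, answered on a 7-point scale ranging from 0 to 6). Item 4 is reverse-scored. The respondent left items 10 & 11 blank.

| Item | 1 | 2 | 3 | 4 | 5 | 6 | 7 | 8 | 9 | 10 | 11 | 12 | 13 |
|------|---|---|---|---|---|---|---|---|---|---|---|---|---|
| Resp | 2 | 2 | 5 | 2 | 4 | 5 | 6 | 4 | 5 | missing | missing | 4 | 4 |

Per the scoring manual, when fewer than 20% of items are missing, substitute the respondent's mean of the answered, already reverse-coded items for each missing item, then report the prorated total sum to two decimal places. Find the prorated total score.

53.18

Reverse-coded (reverse-coded value = 6 − response):
  item 4: 6 − 2 = 4
Completed scored items (11 of 13): 2, 2, 5, 4, 4, 5, 6, 4, 5, 4, 4; sum = 45.
Person mean = 45 / 11 ≈ 4.0909
Prorated total = (45 / 11) × 13 = 53.18 (to 2 dp)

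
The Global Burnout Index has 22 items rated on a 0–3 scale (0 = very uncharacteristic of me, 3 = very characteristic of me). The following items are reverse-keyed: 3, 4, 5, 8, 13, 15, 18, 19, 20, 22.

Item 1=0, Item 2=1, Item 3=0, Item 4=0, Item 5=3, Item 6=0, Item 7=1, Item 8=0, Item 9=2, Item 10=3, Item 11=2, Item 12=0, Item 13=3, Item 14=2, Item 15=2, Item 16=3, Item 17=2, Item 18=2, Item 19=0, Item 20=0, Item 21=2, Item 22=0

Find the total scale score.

Raw sum = 28. Reverse-keyed items: 3, 4, 5, 8, 13, 15, 18, 19, 20, 22; their raw sum = 10.
Each reversal replaces raw with 3 − raw, changing the total by 3 − 2·raw per item.
Total = 28 + 10·3 − 2·10 = 28 + 30 − 20 = 38

38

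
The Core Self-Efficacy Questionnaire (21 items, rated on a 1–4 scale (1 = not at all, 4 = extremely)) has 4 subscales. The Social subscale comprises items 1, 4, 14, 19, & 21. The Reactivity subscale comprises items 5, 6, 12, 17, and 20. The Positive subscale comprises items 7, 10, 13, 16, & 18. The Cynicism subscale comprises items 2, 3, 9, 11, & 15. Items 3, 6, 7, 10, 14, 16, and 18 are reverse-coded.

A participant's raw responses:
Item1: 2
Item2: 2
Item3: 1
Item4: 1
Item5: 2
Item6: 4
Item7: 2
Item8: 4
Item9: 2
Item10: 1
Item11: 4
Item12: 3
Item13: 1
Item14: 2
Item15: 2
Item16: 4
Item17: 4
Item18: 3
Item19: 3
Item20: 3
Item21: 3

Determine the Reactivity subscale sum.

13

Reactivity items: 5, 6, 12, 17, 20.
Of these, item 6 is reverse-coded; reversed = (1+4) − raw = 5 − raw.
  item 5: 2
  item 6: 5 − 4 = 1
  item 12: 3
  item 17: 4
  item 20: 3
Sum = 2 + 1 + 3 + 4 + 3 = 13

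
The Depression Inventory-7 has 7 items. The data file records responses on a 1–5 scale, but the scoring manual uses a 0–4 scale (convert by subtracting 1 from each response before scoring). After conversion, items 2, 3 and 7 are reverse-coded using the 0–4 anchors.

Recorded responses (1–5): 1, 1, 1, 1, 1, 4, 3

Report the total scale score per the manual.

13

Convert to 0–4: 0, 0, 0, 0, 0, 3, 2
Reverse-coded (reverse-coded value = 4 − response):
  item 2: 4 − 0 = 4
  item 3: 4 − 0 = 4
  item 7: 4 − 2 = 2
Scored: 0, 4, 4, 0, 0, 3, 2
Total = 13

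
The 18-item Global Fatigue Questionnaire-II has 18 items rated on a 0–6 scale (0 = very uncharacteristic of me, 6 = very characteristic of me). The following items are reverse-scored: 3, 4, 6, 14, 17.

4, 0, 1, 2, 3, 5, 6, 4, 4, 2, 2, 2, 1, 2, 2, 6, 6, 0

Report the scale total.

Raw sum = 52. Reverse-scored items: 3, 4, 6, 14, 17; their raw sum = 16.
Each reversal replaces raw with 6 − raw, changing the total by 6 − 2·raw per item.
Total = 52 + 5·6 − 2·16 = 52 + 30 − 32 = 50

50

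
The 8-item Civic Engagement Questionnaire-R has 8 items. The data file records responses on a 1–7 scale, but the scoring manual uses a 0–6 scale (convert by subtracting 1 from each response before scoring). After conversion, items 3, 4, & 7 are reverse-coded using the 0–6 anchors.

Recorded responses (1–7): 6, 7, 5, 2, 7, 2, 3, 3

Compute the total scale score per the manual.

31

Convert to 0–6: 5, 6, 4, 1, 6, 1, 2, 2
Reverse-coded (on a 0–6 scale, reversed = 6 − raw):
  item 3: 6 − 4 = 2
  item 4: 6 − 1 = 5
  item 7: 6 − 2 = 4
Scored: 5, 6, 2, 5, 6, 1, 4, 2
Total = 31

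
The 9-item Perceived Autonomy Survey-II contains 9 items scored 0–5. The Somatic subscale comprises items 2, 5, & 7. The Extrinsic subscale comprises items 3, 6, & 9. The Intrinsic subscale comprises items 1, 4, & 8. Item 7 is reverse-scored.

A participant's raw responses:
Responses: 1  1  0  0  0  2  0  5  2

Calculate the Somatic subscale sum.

6

Somatic items: 2, 5, 7.
Of these, item 7 is reverse-scored; reverse-coded value = 5 − response.
  item 2: 1
  item 5: 0
  item 7: 5 − 0 = 5
Sum = 1 + 0 + 5 = 6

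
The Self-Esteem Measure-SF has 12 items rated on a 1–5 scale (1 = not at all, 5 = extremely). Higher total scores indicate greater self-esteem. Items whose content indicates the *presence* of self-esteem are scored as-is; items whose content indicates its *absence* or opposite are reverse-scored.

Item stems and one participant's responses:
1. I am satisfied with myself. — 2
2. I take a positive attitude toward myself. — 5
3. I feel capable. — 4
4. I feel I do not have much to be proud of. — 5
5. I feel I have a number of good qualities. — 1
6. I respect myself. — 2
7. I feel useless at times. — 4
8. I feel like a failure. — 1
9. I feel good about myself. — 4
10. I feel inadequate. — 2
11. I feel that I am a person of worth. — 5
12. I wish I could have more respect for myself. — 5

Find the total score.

36

Items 4, 7, 8, 10, 12 describe the absence/opposite of self-esteem → reverse-score.
on a 1–5 scale, reversed = 6 − raw.
  item 1: 2
  item 2: 5
  item 3: 4
  item 4: 6 − 5 = 1
  item 5: 1
  item 6: 2
  item 7: 6 − 4 = 2
  item 8: 6 − 1 = 5
  item 9: 4
  item 10: 6 − 2 = 4
  item 11: 5
  item 12: 6 − 5 = 1
Total = 2 + 5 + 4 + 1 + 1 + 2 + 2 + 5 + 4 + 4 + 5 + 1 = 36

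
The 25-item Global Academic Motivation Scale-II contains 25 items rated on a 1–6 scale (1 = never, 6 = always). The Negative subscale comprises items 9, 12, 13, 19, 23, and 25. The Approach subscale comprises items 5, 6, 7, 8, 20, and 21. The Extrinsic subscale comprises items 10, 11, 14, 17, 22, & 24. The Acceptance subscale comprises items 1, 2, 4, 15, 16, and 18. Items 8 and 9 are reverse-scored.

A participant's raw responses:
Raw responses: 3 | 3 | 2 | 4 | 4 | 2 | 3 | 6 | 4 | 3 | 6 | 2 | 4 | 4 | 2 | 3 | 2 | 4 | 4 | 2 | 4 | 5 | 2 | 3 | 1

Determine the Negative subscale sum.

Negative items: 9, 12, 13, 19, 23, 25.
Of these, item 9 is reverse-scored; reverse-coded value = 7 − response.
  item 9: 7 − 4 = 3
  item 12: 2
  item 13: 4
  item 19: 4
  item 23: 2
  item 25: 1
Sum = 3 + 2 + 4 + 4 + 2 + 1 = 16

16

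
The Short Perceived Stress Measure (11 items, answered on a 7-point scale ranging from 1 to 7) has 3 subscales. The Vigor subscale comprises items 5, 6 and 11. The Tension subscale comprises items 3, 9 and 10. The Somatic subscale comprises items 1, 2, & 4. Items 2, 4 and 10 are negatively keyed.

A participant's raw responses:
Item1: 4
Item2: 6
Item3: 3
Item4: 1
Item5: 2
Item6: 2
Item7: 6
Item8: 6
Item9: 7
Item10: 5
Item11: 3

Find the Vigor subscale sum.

Vigor items: 5, 6, 11.
  item 5: 2
  item 6: 2
  item 11: 3
Sum = 2 + 2 + 3 = 7

7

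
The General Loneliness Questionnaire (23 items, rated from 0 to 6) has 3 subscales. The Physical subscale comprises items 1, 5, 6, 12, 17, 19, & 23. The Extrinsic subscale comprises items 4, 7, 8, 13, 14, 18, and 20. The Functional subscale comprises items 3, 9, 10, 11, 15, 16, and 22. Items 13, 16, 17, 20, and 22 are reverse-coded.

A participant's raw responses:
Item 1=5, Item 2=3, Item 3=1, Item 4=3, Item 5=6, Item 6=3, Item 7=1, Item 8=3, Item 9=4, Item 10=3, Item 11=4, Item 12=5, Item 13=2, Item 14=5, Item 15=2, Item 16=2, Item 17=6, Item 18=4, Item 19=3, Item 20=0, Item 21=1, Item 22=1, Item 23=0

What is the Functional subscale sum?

Functional items: 3, 9, 10, 11, 15, 16, 22.
Of these, items 16 & 22 are reverse-coded; reverse-coded value = 6 − response.
  item 3: 1
  item 9: 4
  item 10: 3
  item 11: 4
  item 15: 2
  item 16: 6 − 2 = 4
  item 22: 6 − 1 = 5
Sum = 1 + 4 + 3 + 4 + 2 + 4 + 5 = 23

23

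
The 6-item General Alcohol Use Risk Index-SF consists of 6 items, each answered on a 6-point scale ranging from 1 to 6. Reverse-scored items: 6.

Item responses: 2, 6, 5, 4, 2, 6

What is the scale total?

Apply reverse scoring (on a 1–6 scale, reversed = 7 − raw):
  item 6: 7 − 6 = 1
Scored responses: 2, 6, 5, 4, 2, 1
Total = 2 + 6 + 5 + 4 + 2 + 1 = 20

20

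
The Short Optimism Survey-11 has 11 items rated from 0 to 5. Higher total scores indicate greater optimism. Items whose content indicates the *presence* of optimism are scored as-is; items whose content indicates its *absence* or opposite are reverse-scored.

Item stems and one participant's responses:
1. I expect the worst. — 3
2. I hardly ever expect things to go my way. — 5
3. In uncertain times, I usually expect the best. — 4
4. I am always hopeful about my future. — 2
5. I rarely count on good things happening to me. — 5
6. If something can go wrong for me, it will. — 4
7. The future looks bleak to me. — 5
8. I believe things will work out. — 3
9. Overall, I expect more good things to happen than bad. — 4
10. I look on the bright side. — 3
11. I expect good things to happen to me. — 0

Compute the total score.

19

Items 1, 2, 5, 6, 7 describe the absence/opposite of optimism → reverse-score.
reverse-coded value = 5 − response.
  item 1: 5 − 3 = 2
  item 2: 5 − 5 = 0
  item 3: 4
  item 4: 2
  item 5: 5 − 5 = 0
  item 6: 5 − 4 = 1
  item 7: 5 − 5 = 0
  item 8: 3
  item 9: 4
  item 10: 3
  item 11: 0
Total = 2 + 0 + 4 + 2 + 0 + 1 + 0 + 3 + 4 + 3 + 0 = 19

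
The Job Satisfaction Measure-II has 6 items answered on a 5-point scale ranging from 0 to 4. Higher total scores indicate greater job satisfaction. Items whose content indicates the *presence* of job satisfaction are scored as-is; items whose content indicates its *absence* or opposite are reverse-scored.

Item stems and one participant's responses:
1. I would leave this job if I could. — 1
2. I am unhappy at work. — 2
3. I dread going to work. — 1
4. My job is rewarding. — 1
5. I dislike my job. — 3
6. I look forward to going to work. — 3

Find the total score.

13

Items 1, 2, 3, 5 describe the absence/opposite of job satisfaction → reverse-score.
reverse-coded value = 4 − response.
  item 1: 4 − 1 = 3
  item 2: 4 − 2 = 2
  item 3: 4 − 1 = 3
  item 4: 1
  item 5: 4 − 3 = 1
  item 6: 3
Total = 3 + 2 + 3 + 1 + 1 + 3 = 13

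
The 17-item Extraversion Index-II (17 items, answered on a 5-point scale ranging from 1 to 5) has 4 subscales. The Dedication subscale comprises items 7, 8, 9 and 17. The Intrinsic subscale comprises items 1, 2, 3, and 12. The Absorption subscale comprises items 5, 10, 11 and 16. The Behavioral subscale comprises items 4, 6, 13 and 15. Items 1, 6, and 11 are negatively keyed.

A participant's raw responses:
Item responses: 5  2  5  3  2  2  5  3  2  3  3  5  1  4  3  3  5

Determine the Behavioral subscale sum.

11

Behavioral items: 4, 6, 13, 15.
Of these, item 6 is negatively keyed; reverse-coded value = 6 − response.
  item 4: 3
  item 6: 6 − 2 = 4
  item 13: 1
  item 15: 3
Sum = 3 + 4 + 1 + 3 = 11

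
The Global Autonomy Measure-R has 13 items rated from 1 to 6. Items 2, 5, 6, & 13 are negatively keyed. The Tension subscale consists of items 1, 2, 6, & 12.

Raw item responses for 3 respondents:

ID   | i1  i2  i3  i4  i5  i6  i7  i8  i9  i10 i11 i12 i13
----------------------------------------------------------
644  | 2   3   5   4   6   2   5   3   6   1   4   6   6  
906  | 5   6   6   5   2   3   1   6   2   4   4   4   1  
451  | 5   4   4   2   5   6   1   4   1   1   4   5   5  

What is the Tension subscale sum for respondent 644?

Respondent 644 raw: 2, 3, 5, 4, 6, 2, 5, 3, 6, 1, 4, 6, 6.
Tension items: 1, 2, 6, 12.
Reverse-coded (on a 1–6 scale, reversed = 7 − raw):
  item 1: 2
  item 2: 7 − 3 = 4
  item 6: 7 − 2 = 5
  item 12: 6
Sum = 2 + 4 + 5 + 6 = 17

17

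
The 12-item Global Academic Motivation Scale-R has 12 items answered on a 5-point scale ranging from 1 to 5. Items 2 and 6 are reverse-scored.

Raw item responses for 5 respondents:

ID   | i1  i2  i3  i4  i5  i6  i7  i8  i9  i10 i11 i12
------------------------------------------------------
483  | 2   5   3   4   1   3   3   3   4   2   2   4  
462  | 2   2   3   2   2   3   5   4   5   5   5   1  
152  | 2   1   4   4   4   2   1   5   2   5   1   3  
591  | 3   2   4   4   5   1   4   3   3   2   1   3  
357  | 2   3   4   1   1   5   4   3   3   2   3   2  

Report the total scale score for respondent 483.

Respondent 483 raw: 2, 5, 3, 4, 1, 3, 3, 3, 4, 2, 2, 4.
Reverse-coded (reverse-coded value = 6 − response):
  item 1: 2
  item 2: 6 − 5 = 1
  item 3: 3
  item 4: 4
  item 5: 1
  item 6: 6 − 3 = 3
  item 7: 3
  item 8: 3
  item 9: 4
  item 10: 2
  item 11: 2
  item 12: 4
Sum = 2 + 1 + 3 + 4 + 1 + 3 + 3 + 3 + 4 + 2 + 2 + 4 = 32

32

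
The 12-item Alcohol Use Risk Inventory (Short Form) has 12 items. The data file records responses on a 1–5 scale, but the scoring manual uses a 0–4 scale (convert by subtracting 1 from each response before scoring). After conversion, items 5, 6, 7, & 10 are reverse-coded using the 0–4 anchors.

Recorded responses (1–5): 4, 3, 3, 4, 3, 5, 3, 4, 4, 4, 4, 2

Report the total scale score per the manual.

Convert to 0–4: 3, 2, 2, 3, 2, 4, 2, 3, 3, 3, 3, 1
Reverse-coded (reverse-coded value = 4 − response):
  item 5: 4 − 2 = 2
  item 6: 4 − 4 = 0
  item 7: 4 − 2 = 2
  item 10: 4 − 3 = 1
Scored: 3, 2, 2, 3, 2, 0, 2, 3, 3, 1, 3, 1
Total = 25

25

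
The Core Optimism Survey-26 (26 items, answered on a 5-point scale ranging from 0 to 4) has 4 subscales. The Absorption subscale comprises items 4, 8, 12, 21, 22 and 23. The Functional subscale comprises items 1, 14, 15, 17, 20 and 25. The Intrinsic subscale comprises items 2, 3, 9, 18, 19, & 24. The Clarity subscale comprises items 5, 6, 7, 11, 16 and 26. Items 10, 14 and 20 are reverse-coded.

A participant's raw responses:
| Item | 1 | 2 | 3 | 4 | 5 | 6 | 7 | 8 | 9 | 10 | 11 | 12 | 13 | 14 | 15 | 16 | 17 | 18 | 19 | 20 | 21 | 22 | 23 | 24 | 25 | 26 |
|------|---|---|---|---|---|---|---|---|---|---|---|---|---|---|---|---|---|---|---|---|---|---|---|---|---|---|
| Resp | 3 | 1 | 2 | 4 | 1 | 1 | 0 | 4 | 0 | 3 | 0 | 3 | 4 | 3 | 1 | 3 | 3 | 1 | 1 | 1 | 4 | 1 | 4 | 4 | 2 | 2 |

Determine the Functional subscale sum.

13

Functional items: 1, 14, 15, 17, 20, 25.
Of these, items 14 and 20 are reverse-coded; reverse-coded value = 4 − response.
  item 1: 3
  item 14: 4 − 3 = 1
  item 15: 1
  item 17: 3
  item 20: 4 − 1 = 3
  item 25: 2
Sum = 3 + 1 + 1 + 3 + 3 + 2 = 13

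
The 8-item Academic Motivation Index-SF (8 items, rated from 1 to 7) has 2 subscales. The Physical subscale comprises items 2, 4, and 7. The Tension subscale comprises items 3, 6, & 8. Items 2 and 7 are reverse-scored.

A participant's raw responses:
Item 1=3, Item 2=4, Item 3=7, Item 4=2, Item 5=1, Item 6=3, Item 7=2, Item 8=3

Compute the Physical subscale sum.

Physical items: 2, 4, 7.
Of these, items 2 and 7 are reverse-scored; on a 1–7 scale, reversed = 8 − raw.
  item 2: 8 − 4 = 4
  item 4: 2
  item 7: 8 − 2 = 6
Sum = 4 + 2 + 6 = 12

12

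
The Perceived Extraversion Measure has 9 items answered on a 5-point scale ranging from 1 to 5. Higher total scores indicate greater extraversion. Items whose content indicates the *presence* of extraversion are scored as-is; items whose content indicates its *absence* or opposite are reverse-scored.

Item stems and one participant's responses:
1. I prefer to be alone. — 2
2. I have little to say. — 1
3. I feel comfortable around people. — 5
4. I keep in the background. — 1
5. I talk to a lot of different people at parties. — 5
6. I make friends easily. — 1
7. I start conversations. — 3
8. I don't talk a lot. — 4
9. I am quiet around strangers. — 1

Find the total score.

35

Items 1, 2, 4, 8, 9 describe the absence/opposite of extraversion → reverse-score.
reverse-coded value = 6 − response.
  item 1: 6 − 2 = 4
  item 2: 6 − 1 = 5
  item 3: 5
  item 4: 6 − 1 = 5
  item 5: 5
  item 6: 1
  item 7: 3
  item 8: 6 − 4 = 2
  item 9: 6 − 1 = 5
Total = 4 + 5 + 5 + 5 + 5 + 1 + 3 + 2 + 5 = 35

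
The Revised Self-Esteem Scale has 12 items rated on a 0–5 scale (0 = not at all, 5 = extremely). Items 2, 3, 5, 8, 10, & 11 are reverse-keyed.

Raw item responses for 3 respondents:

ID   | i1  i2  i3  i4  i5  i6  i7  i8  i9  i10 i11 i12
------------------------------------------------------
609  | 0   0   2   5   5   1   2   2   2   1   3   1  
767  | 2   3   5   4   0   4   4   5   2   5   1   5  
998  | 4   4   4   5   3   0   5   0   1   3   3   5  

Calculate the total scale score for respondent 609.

28

Respondent 609 raw: 0, 0, 2, 5, 5, 1, 2, 2, 2, 1, 3, 1.
Reverse-coded (on a 0–5 scale, reversed = 5 − raw):
  item 1: 0
  item 2: 5 − 0 = 5
  item 3: 5 − 2 = 3
  item 4: 5
  item 5: 5 − 5 = 0
  item 6: 1
  item 7: 2
  item 8: 5 − 2 = 3
  item 9: 2
  item 10: 5 − 1 = 4
  item 11: 5 − 3 = 2
  item 12: 1
Sum = 0 + 5 + 3 + 5 + 0 + 1 + 2 + 3 + 2 + 4 + 2 + 1 = 28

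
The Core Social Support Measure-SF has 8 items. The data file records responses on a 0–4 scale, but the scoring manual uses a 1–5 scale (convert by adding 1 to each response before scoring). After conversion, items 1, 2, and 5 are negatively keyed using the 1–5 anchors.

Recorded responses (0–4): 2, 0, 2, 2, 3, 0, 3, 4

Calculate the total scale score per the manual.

26

Convert to 1–5: 3, 1, 3, 3, 4, 1, 4, 5
Reverse-coded (reversed = (1+5) − raw = 6 − raw):
  item 1: 6 − 3 = 3
  item 2: 6 − 1 = 5
  item 5: 6 − 4 = 2
Scored: 3, 5, 3, 3, 2, 1, 4, 5
Total = 26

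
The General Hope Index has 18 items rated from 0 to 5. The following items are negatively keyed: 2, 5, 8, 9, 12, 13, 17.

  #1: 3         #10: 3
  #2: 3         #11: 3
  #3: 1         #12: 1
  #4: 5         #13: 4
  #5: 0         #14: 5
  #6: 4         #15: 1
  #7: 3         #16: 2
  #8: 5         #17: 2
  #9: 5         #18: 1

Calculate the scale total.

46

Raw sum = 51. Negatively keyed items: 2, 5, 8, 9, 12, 13, 17; their raw sum = 20.
Each reversal replaces raw with 5 − raw, changing the total by 5 − 2·raw per item.
Total = 51 + 7·5 − 2·20 = 51 + 35 − 40 = 46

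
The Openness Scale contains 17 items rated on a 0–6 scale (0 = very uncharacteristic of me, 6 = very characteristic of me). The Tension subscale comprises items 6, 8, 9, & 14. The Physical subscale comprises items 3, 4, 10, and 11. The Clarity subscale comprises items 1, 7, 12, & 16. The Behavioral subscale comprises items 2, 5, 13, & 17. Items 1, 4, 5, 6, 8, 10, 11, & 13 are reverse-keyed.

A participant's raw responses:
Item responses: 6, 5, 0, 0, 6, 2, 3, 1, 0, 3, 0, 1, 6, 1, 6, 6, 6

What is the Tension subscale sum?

10

Tension items: 6, 8, 9, 14.
Of these, items 6 & 8 are reverse-keyed; reversed = (0+6) − raw = 6 − raw.
  item 6: 6 − 2 = 4
  item 8: 6 − 1 = 5
  item 9: 0
  item 14: 1
Sum = 4 + 5 + 0 + 1 = 10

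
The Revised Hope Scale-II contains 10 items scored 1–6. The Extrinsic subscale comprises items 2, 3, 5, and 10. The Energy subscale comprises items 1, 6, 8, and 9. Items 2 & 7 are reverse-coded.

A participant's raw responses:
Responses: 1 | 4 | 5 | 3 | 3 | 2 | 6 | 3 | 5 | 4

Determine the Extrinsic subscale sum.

Extrinsic items: 2, 3, 5, 10.
Of these, item 2 is reverse-coded; on a 1–6 scale, reversed = 7 − raw.
  item 2: 7 − 4 = 3
  item 3: 5
  item 5: 3
  item 10: 4
Sum = 3 + 5 + 3 + 4 = 15

15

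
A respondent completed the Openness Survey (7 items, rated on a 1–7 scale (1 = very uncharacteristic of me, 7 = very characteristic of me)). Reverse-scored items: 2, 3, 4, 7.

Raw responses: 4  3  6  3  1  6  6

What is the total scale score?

Reverse-coded items (on a 1–7 scale, reversed = 8 − raw):
  item 2: 8 − 3 = 5
  item 3: 8 − 6 = 2
  item 4: 8 − 3 = 5
  item 7: 8 − 6 = 2
Scored items: 4, 5, 2, 5, 1, 6, 2
Total = 4 + 5 + 2 + 5 + 1 + 6 + 2 = 25

25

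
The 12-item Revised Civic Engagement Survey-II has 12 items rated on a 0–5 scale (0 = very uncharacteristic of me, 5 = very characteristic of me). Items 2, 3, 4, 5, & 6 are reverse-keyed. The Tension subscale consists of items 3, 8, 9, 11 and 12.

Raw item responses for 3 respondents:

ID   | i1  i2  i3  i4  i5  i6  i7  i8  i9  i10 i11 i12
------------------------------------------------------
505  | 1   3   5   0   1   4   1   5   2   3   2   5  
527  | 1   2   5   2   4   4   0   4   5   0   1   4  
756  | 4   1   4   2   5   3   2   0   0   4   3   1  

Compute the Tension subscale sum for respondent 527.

Respondent 527 raw: 1, 2, 5, 2, 4, 4, 0, 4, 5, 0, 1, 4.
Tension items: 3, 8, 9, 11, 12.
Reverse-coded (reverse-coded value = 5 − response):
  item 3: 5 − 5 = 0
  item 8: 4
  item 9: 5
  item 11: 1
  item 12: 4
Sum = 0 + 4 + 5 + 1 + 4 = 14

14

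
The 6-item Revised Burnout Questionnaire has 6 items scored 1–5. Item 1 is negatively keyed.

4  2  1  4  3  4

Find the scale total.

16

Reverse-coded items (on a 1–5 scale, reversed = 6 − raw):
  item 1: 6 − 4 = 2
Scored items: 2, 2, 1, 4, 3, 4
Total = 2 + 2 + 1 + 4 + 3 + 4 = 16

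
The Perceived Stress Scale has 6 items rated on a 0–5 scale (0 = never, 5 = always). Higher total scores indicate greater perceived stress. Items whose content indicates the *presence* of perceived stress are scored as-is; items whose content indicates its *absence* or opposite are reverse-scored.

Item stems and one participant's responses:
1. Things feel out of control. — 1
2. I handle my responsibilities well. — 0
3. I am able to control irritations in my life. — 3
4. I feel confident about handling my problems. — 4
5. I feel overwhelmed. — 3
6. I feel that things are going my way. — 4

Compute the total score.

13

Items 2, 3, 4, 6 describe the absence/opposite of perceived stress → reverse-score.
on a 0–5 scale, reversed = 5 − raw.
  item 1: 1
  item 2: 5 − 0 = 5
  item 3: 5 − 3 = 2
  item 4: 5 − 4 = 1
  item 5: 3
  item 6: 5 − 4 = 1
Total = 1 + 5 + 2 + 1 + 3 + 1 = 13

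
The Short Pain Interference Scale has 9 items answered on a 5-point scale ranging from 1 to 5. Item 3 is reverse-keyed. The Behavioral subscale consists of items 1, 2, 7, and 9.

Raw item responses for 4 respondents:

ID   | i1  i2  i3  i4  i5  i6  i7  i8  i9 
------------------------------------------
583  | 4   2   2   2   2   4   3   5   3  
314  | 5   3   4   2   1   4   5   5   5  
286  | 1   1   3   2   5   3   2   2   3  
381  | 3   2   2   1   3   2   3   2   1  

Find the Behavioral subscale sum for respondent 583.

12

Respondent 583 raw: 4, 2, 2, 2, 2, 4, 3, 5, 3.
Behavioral items: 1, 2, 7, 9.
Reverse-coded (reversed = (1+5) − raw = 6 − raw):
  item 1: 4
  item 2: 2
  item 7: 3
  item 9: 3
Sum = 4 + 2 + 3 + 3 = 12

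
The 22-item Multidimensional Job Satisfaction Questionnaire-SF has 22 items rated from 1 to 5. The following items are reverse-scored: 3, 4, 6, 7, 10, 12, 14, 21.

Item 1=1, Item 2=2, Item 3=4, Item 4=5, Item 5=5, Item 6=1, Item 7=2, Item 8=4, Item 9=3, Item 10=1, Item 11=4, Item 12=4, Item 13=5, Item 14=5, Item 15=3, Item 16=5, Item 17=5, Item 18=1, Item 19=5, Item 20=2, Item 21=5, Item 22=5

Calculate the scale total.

71

Reverse-scored items use 6 − raw:
  item 3: 6 − 4 = 2
  item 4: 6 − 5 = 1
  item 6: 6 − 1 = 5
  item 7: 6 − 2 = 4
  item 10: 6 − 1 = 5
  item 12: 6 − 4 = 2
  item 14: 6 − 5 = 1
  item 21: 6 − 5 = 1
Scored items: 1, 2, 2, 1, 5, 5, 4, 4, 3, 5, 4, 2, 5, 1, 3, 5, 5, 1, 5, 2, 1, 5
Total = 1 + 2 + 2 + 1 + 5 + 5 + 4 + 4 + 3 + 5 + 4 + 2 + 5 + 1 + 3 + 5 + 5 + 1 + 5 + 2 + 1 + 5 = 71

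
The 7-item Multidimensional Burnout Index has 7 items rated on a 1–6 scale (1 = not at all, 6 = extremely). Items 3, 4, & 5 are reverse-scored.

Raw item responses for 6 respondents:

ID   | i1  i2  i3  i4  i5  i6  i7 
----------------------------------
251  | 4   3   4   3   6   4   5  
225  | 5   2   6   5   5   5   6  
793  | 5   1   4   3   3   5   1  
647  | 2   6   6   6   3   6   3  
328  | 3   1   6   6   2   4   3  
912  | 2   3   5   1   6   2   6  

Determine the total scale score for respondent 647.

23

Respondent 647 raw: 2, 6, 6, 6, 3, 6, 3.
Reverse-coded (reverse-coded value = 7 − response):
  item 1: 2
  item 2: 6
  item 3: 7 − 6 = 1
  item 4: 7 − 6 = 1
  item 5: 7 − 3 = 4
  item 6: 6
  item 7: 3
Sum = 2 + 6 + 1 + 1 + 4 + 6 + 3 = 23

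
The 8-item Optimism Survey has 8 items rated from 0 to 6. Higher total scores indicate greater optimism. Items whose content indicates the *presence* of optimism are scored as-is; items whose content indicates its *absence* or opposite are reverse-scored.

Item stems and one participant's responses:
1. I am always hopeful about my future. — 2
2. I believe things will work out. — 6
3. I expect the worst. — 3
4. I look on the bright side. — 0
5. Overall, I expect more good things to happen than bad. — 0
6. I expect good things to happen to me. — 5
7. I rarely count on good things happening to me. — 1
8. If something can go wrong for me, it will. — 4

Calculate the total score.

23

Items 3, 7, 8 describe the absence/opposite of optimism → reverse-score.
reverse-coded value = 6 − response.
  item 1: 2
  item 2: 6
  item 3: 6 − 3 = 3
  item 4: 0
  item 5: 0
  item 6: 5
  item 7: 6 − 1 = 5
  item 8: 6 − 4 = 2
Total = 2 + 6 + 3 + 0 + 0 + 5 + 5 + 2 = 23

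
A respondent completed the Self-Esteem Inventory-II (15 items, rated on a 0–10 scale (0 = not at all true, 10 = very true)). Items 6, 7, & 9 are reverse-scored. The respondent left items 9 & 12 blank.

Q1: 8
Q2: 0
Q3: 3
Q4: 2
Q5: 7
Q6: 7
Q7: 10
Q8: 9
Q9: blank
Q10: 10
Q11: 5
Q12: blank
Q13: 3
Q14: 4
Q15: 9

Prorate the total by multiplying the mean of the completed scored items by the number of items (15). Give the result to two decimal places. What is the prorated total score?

Reverse-coded (reversed = (0+10) − raw = 10 − raw):
  item 6: 10 − 7 = 3
  item 7: 10 − 10 = 0
Completed scored items (13 of 15): 8, 0, 3, 2, 7, 3, 0, 9, 10, 5, 3, 4, 9; sum = 63.
Person mean = 63 / 13 ≈ 4.8462
Prorated total = (63 / 13) × 15 = 72.69 (to 2 dp)

72.69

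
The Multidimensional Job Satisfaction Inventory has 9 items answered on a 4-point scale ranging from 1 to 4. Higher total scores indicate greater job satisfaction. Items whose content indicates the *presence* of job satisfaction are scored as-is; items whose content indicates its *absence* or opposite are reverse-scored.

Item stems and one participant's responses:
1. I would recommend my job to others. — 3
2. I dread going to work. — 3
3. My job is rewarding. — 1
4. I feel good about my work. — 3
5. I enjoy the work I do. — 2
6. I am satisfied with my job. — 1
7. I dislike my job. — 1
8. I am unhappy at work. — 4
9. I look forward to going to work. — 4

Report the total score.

Items 2, 7, 8 describe the absence/opposite of job satisfaction → reverse-score.
reversed = (1+4) − raw = 5 − raw.
  item 1: 3
  item 2: 5 − 3 = 2
  item 3: 1
  item 4: 3
  item 5: 2
  item 6: 1
  item 7: 5 − 1 = 4
  item 8: 5 − 4 = 1
  item 9: 4
Total = 3 + 2 + 1 + 3 + 2 + 1 + 4 + 1 + 4 = 21

21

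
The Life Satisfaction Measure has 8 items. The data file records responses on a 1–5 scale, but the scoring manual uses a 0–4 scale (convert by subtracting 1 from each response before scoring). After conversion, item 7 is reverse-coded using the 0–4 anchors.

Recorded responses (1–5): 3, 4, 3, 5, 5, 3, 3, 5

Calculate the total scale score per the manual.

23

Convert to 0–4: 2, 3, 2, 4, 4, 2, 2, 4
Reverse-coded (on a 0–4 scale, reversed = 4 − raw):
  item 7: 4 − 2 = 2
Scored: 2, 3, 2, 4, 4, 2, 2, 4
Total = 23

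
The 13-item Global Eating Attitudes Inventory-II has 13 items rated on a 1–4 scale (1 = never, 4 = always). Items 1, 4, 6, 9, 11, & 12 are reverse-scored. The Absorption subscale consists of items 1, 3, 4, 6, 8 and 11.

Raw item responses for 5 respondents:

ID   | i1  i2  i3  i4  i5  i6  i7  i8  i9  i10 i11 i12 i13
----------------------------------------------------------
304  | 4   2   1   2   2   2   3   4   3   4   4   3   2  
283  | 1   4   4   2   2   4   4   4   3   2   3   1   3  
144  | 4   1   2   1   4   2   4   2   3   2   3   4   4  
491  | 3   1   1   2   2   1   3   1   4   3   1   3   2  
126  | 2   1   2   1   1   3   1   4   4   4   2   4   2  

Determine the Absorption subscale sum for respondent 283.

18

Respondent 283 raw: 1, 4, 4, 2, 2, 4, 4, 4, 3, 2, 3, 1, 3.
Absorption items: 1, 3, 4, 6, 8, 11.
Reverse-coded (reversed = (1+4) − raw = 5 − raw):
  item 1: 5 − 1 = 4
  item 3: 4
  item 4: 5 − 2 = 3
  item 6: 5 − 4 = 1
  item 8: 4
  item 11: 5 − 3 = 2
Sum = 4 + 4 + 3 + 1 + 4 + 2 = 18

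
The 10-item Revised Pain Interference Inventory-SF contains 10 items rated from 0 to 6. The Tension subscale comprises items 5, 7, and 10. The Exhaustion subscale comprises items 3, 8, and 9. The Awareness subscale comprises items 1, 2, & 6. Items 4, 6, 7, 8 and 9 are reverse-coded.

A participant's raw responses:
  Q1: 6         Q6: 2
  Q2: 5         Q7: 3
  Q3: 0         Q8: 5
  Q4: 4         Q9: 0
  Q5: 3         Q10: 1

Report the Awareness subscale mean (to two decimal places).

5.00

Awareness items: 1, 2, 6.
Of these, item 6 is reverse-coded; on a 0–6 scale, reversed = 6 − raw.
  item 1: 6
  item 2: 5
  item 6: 6 − 2 = 4
Sum = 6 + 5 + 4 = 15
Mean = 15 / 3 = 5.00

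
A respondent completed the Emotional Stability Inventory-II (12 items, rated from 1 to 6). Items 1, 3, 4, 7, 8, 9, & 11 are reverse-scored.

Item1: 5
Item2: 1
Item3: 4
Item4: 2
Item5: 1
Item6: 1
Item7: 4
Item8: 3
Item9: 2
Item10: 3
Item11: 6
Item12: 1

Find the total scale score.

30

Reverse-scored items use 7 − raw:
  item 1: 7 − 5 = 2
  item 3: 7 − 4 = 3
  item 4: 7 − 2 = 5
  item 7: 7 − 4 = 3
  item 8: 7 − 3 = 4
  item 9: 7 − 2 = 5
  item 11: 7 − 6 = 1
Scored items: 2, 1, 3, 5, 1, 1, 3, 4, 5, 3, 1, 1
Total = 2 + 1 + 3 + 5 + 1 + 1 + 3 + 4 + 5 + 3 + 1 + 1 = 30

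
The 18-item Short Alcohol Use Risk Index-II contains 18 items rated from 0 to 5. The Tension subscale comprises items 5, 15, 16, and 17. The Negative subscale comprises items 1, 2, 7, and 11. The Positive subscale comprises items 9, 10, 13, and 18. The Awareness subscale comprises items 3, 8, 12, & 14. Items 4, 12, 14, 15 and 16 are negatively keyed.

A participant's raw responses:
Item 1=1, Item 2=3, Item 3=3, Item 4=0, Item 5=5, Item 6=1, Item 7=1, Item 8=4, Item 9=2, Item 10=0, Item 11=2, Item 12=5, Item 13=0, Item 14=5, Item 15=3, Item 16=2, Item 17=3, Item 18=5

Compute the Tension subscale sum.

Tension items: 5, 15, 16, 17.
Of these, items 15 & 16 are negatively keyed; reversed = (0+5) − raw = 5 − raw.
  item 5: 5
  item 15: 5 − 3 = 2
  item 16: 5 − 2 = 3
  item 17: 3
Sum = 5 + 2 + 3 + 3 = 13

13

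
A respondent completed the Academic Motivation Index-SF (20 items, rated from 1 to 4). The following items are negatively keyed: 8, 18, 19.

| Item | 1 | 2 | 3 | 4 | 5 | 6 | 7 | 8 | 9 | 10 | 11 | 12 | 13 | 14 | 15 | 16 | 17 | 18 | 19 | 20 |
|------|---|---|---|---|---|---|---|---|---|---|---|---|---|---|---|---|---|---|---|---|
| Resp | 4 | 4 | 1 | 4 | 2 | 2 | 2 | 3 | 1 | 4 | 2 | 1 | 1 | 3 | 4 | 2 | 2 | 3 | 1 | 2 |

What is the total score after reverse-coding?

Reversing items 8, 18 and 19 with 5 − raw:
Total = 4 + 4 + 1 + 4 + 2 + 2 + 2 + (5−3) + 1 + 4 + 2 + 1 + 1 + 3 + 4 + 2 + 2 + (5−3) + (5−1) + 2
      = 4 + 4 + 1 + 4 + 2 + 2 + 2 + 2 + 1 + 4 + 2 + 1 + 1 + 3 + 4 + 2 + 2 + 2 + 4 + 2 = 49

49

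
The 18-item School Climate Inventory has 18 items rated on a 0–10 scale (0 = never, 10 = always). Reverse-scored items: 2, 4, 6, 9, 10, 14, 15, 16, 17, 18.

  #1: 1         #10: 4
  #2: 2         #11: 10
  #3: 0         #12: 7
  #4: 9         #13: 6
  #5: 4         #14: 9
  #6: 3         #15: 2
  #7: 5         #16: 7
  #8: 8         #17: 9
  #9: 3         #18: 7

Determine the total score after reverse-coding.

Reverse-coded items (reversed = (0+10) − raw = 10 − raw):
  item 2: 10 − 2 = 8
  item 4: 10 − 9 = 1
  item 6: 10 − 3 = 7
  item 9: 10 − 3 = 7
  item 10: 10 − 4 = 6
  item 14: 10 − 9 = 1
  item 15: 10 − 2 = 8
  item 16: 10 − 7 = 3
  item 17: 10 − 9 = 1
  item 18: 10 − 7 = 3
Scored responses: 1, 8, 0, 1, 4, 7, 5, 8, 7, 6, 10, 7, 6, 1, 8, 3, 1, 3
Total = 1 + 8 + 0 + 1 + 4 + 7 + 5 + 8 + 7 + 6 + 10 + 7 + 6 + 1 + 8 + 3 + 1 + 3 = 86

86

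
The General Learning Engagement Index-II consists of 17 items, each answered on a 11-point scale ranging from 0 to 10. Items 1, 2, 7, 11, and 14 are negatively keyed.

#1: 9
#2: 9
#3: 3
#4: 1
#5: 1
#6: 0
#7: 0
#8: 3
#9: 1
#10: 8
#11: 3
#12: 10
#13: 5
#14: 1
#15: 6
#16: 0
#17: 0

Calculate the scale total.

Reversing items 1, 2, 7, 11 and 14 with 10 − raw:
Total = (10−9) + (10−9) + 3 + 1 + 1 + 0 + (10−0) + 3 + 1 + 8 + (10−3) + 10 + 5 + (10−1) + 6 + 0 + 0
      = 1 + 1 + 3 + 1 + 1 + 0 + 10 + 3 + 1 + 8 + 7 + 10 + 5 + 9 + 6 + 0 + 0 = 66

66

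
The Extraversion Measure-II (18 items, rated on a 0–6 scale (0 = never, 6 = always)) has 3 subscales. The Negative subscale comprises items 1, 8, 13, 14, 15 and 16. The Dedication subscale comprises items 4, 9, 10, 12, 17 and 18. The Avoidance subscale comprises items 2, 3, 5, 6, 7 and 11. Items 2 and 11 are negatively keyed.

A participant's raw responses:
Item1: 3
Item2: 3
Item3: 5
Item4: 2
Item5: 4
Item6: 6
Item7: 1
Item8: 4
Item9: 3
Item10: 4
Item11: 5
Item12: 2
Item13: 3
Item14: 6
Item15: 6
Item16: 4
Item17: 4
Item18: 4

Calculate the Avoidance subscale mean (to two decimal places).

Avoidance items: 2, 3, 5, 6, 7, 11.
Of these, items 2 & 11 are negatively keyed; on a 0–6 scale, reversed = 6 − raw.
  item 2: 6 − 3 = 3
  item 3: 5
  item 5: 4
  item 6: 6
  item 7: 1
  item 11: 6 − 5 = 1
Sum = 3 + 5 + 4 + 6 + 1 + 1 = 20
Mean = 20 / 6 = 3.33

3.33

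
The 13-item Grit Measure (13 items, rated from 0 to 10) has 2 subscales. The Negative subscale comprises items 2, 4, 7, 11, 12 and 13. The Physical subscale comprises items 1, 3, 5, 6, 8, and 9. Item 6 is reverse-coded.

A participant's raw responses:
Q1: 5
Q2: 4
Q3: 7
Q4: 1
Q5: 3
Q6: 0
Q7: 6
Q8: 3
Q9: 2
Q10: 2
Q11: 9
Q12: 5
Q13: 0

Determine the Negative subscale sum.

25

Negative items: 2, 4, 7, 11, 12, 13.
  item 2: 4
  item 4: 1
  item 7: 6
  item 11: 9
  item 12: 5
  item 13: 0
Sum = 4 + 1 + 6 + 9 + 5 + 0 = 25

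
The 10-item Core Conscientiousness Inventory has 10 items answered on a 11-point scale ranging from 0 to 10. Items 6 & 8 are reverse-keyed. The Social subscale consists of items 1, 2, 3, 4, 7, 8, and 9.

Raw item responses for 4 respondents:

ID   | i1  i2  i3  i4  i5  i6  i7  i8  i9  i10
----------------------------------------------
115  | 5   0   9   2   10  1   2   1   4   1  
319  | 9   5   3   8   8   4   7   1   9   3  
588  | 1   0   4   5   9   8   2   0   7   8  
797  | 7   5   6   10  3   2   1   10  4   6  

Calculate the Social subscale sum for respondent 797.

33

Respondent 797 raw: 7, 5, 6, 10, 3, 2, 1, 10, 4, 6.
Social items: 1, 2, 3, 4, 7, 8, 9.
Reverse-coded (on a 0–10 scale, reversed = 10 − raw):
  item 1: 7
  item 2: 5
  item 3: 6
  item 4: 10
  item 7: 1
  item 8: 10 − 10 = 0
  item 9: 4
Sum = 7 + 5 + 6 + 10 + 1 + 0 + 4 = 33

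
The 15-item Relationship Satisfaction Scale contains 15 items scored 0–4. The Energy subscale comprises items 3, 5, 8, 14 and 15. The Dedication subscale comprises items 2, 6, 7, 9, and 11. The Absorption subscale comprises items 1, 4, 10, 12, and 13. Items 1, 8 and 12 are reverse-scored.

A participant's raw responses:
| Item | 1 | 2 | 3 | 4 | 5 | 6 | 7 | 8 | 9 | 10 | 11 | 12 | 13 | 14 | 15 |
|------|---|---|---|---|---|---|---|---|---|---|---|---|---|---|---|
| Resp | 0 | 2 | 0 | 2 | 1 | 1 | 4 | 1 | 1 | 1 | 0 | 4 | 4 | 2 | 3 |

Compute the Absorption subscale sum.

Absorption items: 1, 4, 10, 12, 13.
Of these, items 1 and 12 are reverse-scored; reverse-coded value = 4 − response.
  item 1: 4 − 0 = 4
  item 4: 2
  item 10: 1
  item 12: 4 − 4 = 0
  item 13: 4
Sum = 4 + 2 + 1 + 0 + 4 = 11

11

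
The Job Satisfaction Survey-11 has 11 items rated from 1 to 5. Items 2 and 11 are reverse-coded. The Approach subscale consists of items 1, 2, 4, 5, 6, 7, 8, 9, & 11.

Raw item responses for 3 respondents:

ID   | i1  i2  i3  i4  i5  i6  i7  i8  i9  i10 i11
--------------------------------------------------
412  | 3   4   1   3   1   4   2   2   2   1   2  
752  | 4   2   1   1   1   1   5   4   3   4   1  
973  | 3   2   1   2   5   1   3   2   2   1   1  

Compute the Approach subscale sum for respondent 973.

27

Respondent 973 raw: 3, 2, 1, 2, 5, 1, 3, 2, 2, 1, 1.
Approach items: 1, 2, 4, 5, 6, 7, 8, 9, 11.
Reverse-coded (reverse-coded value = 6 − response):
  item 1: 3
  item 2: 6 − 2 = 4
  item 4: 2
  item 5: 5
  item 6: 1
  item 7: 3
  item 8: 2
  item 9: 2
  item 11: 6 − 1 = 5
Sum = 3 + 4 + 2 + 5 + 1 + 3 + 2 + 2 + 5 = 27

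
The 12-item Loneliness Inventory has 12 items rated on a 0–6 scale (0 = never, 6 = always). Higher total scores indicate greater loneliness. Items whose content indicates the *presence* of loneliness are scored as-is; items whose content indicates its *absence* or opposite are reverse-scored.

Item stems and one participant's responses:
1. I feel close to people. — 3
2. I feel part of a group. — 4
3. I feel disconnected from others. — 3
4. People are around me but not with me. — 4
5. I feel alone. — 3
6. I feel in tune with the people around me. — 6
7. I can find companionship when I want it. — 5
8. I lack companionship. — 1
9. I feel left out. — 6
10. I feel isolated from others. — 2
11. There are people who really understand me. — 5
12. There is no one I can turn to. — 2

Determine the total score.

Items 1, 2, 6, 7, 11 describe the absence/opposite of loneliness → reverse-score.
reversed = (0+6) − raw = 6 − raw.
  item 1: 6 − 3 = 3
  item 2: 6 − 4 = 2
  item 3: 3
  item 4: 4
  item 5: 3
  item 6: 6 − 6 = 0
  item 7: 6 − 5 = 1
  item 8: 1
  item 9: 6
  item 10: 2
  item 11: 6 − 5 = 1
  item 12: 2
Total = 3 + 2 + 3 + 4 + 3 + 0 + 1 + 1 + 6 + 2 + 1 + 2 = 28

28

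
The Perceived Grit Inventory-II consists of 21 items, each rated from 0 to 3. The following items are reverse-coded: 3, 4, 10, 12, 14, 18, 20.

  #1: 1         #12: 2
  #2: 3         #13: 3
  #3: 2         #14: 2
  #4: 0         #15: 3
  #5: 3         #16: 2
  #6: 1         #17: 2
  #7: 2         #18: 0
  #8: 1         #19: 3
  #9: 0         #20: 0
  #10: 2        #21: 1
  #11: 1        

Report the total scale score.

Reverse-coded items use 3 − raw:
  item 3: 3 − 2 = 1
  item 4: 3 − 0 = 3
  item 10: 3 − 2 = 1
  item 12: 3 − 2 = 1
  item 14: 3 − 2 = 1
  item 18: 3 − 0 = 3
  item 20: 3 − 0 = 3
Scored responses: 1, 3, 1, 3, 3, 1, 2, 1, 0, 1, 1, 1, 3, 1, 3, 2, 2, 3, 3, 3, 1
Total = 1 + 3 + 1 + 3 + 3 + 1 + 2 + 1 + 0 + 1 + 1 + 1 + 3 + 1 + 3 + 2 + 2 + 3 + 3 + 3 + 1 = 39

39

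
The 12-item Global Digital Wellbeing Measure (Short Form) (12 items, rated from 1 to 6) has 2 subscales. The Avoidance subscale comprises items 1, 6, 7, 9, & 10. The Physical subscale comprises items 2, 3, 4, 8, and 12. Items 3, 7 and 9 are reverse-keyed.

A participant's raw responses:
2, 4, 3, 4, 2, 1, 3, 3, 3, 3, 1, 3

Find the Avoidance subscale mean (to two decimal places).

2.80

Avoidance items: 1, 6, 7, 9, 10.
Of these, items 7 and 9 are reverse-keyed; reversed = (1+6) − raw = 7 − raw.
  item 1: 2
  item 6: 1
  item 7: 7 − 3 = 4
  item 9: 7 − 3 = 4
  item 10: 3
Sum = 2 + 1 + 4 + 4 + 3 = 14
Mean = 14 / 5 = 2.80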